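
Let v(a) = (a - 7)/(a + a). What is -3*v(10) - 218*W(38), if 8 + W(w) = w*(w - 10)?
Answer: -4604169/20 ≈ -2.3021e+5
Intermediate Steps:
v(a) = (-7 + a)/(2*a) (v(a) = (-7 + a)/((2*a)) = (-7 + a)*(1/(2*a)) = (-7 + a)/(2*a))
W(w) = -8 + w*(-10 + w) (W(w) = -8 + w*(w - 10) = -8 + w*(-10 + w))
-3*v(10) - 218*W(38) = -3*(-7 + 10)/(2*10) - 218*(-8 + 38² - 10*38) = -3*3/(2*10) - 218*(-8 + 1444 - 380) = -3*3/20 - 218*1056 = -9/20 - 230208 = -4604169/20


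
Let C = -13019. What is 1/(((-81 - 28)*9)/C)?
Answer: 13019/981 ≈ 13.271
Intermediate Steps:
1/(((-81 - 28)*9)/C) = 1/(((-81 - 28)*9)/(-13019)) = 1/(-109*9*(-1/13019)) = 1/(-981*(-1/13019)) = 1/(981/13019) = 13019/981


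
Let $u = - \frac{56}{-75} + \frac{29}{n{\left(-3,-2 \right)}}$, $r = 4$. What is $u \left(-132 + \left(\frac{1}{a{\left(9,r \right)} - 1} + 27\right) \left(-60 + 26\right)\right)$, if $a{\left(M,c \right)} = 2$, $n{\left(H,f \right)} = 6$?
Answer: $- \frac{151218}{25} \approx -6048.7$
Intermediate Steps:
$u = \frac{279}{50}$ ($u = - \frac{56}{-75} + \frac{29}{6} = \left(-56\right) \left(- \frac{1}{75}\right) + 29 \cdot \frac{1}{6} = \frac{56}{75} + \frac{29}{6} = \frac{279}{50} \approx 5.58$)
$u \left(-132 + \left(\frac{1}{a{\left(9,r \right)} - 1} + 27\right) \left(-60 + 26\right)\right) = \frac{279 \left(-132 + \left(\frac{1}{2 - 1} + 27\right) \left(-60 + 26\right)\right)}{50} = \frac{279 \left(-132 + \left(1^{-1} + 27\right) \left(-34\right)\right)}{50} = \frac{279 \left(-132 + \left(1 + 27\right) \left(-34\right)\right)}{50} = \frac{279 \left(-132 + 28 \left(-34\right)\right)}{50} = \frac{279 \left(-132 - 952\right)}{50} = \frac{279}{50} \left(-1084\right) = - \frac{151218}{25}$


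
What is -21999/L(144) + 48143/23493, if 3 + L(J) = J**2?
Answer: 160442104/162360123 ≈ 0.98819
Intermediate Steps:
L(J) = -3 + J**2
-21999/L(144) + 48143/23493 = -21999/(-3 + 144**2) + 48143/23493 = -21999/(-3 + 20736) + 48143*(1/23493) = -21999/20733 + 48143/23493 = -21999*1/20733 + 48143/23493 = -7333/6911 + 48143/23493 = 160442104/162360123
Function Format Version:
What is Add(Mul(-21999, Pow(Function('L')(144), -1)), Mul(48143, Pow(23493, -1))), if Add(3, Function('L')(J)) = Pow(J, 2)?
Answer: Rational(160442104, 162360123) ≈ 0.98819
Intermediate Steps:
Function('L')(J) = Add(-3, Pow(J, 2))
Add(Mul(-21999, Pow(Function('L')(144), -1)), Mul(48143, Pow(23493, -1))) = Add(Mul(-21999, Pow(Add(-3, Pow(144, 2)), -1)), Mul(48143, Pow(23493, -1))) = Add(Mul(-21999, Pow(Add(-3, 20736), -1)), Mul(48143, Rational(1, 23493))) = Add(Mul(-21999, Pow(20733, -1)), Rational(48143, 23493)) = Add(Mul(-21999, Rational(1, 20733)), Rational(48143, 23493)) = Add(Rational(-7333, 6911), Rational(48143, 23493)) = Rational(160442104, 162360123)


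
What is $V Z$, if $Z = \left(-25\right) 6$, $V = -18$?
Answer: $2700$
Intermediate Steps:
$Z = -150$
$V Z = \left(-18\right) \left(-150\right) = 2700$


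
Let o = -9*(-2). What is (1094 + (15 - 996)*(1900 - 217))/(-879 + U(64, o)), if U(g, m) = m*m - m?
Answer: 1649929/573 ≈ 2879.5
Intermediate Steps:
o = 18
U(g, m) = m² - m
(1094 + (15 - 996)*(1900 - 217))/(-879 + U(64, o)) = (1094 + (15 - 996)*(1900 - 217))/(-879 + 18*(-1 + 18)) = (1094 - 981*1683)/(-879 + 18*17) = (1094 - 1651023)/(-879 + 306) = -1649929/(-573) = -1649929*(-1/573) = 1649929/573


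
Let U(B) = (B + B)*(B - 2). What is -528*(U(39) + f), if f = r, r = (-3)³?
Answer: -1509552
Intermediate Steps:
r = -27
f = -27
U(B) = 2*B*(-2 + B) (U(B) = (2*B)*(-2 + B) = 2*B*(-2 + B))
-528*(U(39) + f) = -528*(2*39*(-2 + 39) - 27) = -528*(2*39*37 - 27) = -528*(2886 - 27) = -528*2859 = -1509552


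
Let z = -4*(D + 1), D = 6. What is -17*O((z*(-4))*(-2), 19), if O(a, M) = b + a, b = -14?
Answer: 4046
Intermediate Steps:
z = -28 (z = -4*(6 + 1) = -4*7 = -28)
O(a, M) = -14 + a
-17*O((z*(-4))*(-2), 19) = -17*(-14 - 28*(-4)*(-2)) = -17*(-14 + 112*(-2)) = -17*(-14 - 224) = -17*(-238) = 4046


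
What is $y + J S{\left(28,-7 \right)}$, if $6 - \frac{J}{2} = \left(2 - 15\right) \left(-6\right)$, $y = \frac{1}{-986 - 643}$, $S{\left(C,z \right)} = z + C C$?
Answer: $- \frac{182265553}{1629} \approx -1.1189 \cdot 10^{5}$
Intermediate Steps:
$S{\left(C,z \right)} = z + C^{2}$
$y = - \frac{1}{1629}$ ($y = \frac{1}{-1629} = - \frac{1}{1629} \approx -0.00061387$)
$J = -144$ ($J = 12 - 2 \left(2 - 15\right) \left(-6\right) = 12 - 2 \left(\left(-13\right) \left(-6\right)\right) = 12 - 156 = -144$)
$y + J S{\left(28,-7 \right)} = - \frac{1}{1629} - 144 \left(-7 + 28^{2}\right) = - \frac{1}{1629} - 144 \left(-7 + 784\right) = - \frac{1}{1629} - 111888 = - \frac{182265553}{1629}$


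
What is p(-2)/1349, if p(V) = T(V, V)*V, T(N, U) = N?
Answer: 4/1349 ≈ 0.0029652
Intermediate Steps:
p(V) = V**2 (p(V) = V*V = V**2)
p(-2)/1349 = (-2)**2/1349 = 4*(1/1349) = 4/1349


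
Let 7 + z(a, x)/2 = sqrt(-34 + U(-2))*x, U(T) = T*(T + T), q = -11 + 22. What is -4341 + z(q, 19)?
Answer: -4355 + 38*I*sqrt(26) ≈ -4355.0 + 193.76*I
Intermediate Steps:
q = 11
U(T) = 2*T**2 (U(T) = T*(2*T) = 2*T**2)
z(a, x) = -14 + 2*I*x*sqrt(26) (z(a, x) = -14 + 2*(sqrt(-34 + 2*(-2)**2)*x) = -14 + 2*(sqrt(-34 + 2*4)*x) = -14 + 2*(sqrt(-34 + 8)*x) = -14 + 2*(sqrt(-26)*x) = -14 + 2*((I*sqrt(26))*x) = -14 + 2*(I*x*sqrt(26)) = -14 + 2*I*x*sqrt(26))
-4341 + z(q, 19) = -4341 + (-14 + 2*I*19*sqrt(26)) = -4341 + (-14 + 38*I*sqrt(26)) = -4355 + 38*I*sqrt(26)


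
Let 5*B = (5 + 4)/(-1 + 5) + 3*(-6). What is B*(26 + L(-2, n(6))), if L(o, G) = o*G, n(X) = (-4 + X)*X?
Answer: -63/10 ≈ -6.3000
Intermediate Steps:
n(X) = X*(-4 + X)
B = -63/20 (B = ((5 + 4)/(-1 + 5) + 3*(-6))/5 = (9/4 - 18)/5 = (⅕)*(-63/4) = -63/20 ≈ -3.1500)
L(o, G) = G*o
B*(26 + L(-2, n(6))) = -63*(26 + (6*(-4 + 6))*(-2))/20 = -63*(26 + (6*2)*(-2))/20 = -63*(26 + 12*(-2))/20 = -63*(26 - 24)/20 = -63/20*2 = -63/10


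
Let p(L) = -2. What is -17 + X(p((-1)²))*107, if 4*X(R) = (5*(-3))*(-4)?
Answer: 1588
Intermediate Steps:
X(R) = 15 (X(R) = ((5*(-3))*(-4))/4 = (-15*(-4))/4 = (¼)*60 = 15)
-17 + X(p((-1)²))*107 = -17 + 15*107 = -17 + 1605 = 1588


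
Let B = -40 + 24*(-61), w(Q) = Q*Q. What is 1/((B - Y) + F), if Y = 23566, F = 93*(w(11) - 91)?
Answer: -1/22280 ≈ -4.4883e-5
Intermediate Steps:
w(Q) = Q²
F = 2790 (F = 93*(11² - 91) = 93*(121 - 91) = 93*30 = 2790)
B = -1504 (B = -40 - 1464 = -1504)
1/((B - Y) + F) = 1/((-1504 - 1*23566) + 2790) = 1/((-1504 - 23566) + 2790) = 1/(-25070 + 2790) = 1/(-22280) = -1/22280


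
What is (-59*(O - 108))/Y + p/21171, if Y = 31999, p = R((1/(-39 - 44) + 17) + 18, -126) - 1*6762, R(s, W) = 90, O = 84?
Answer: -61173064/225816943 ≈ -0.27090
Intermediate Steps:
p = -6672 (p = 90 - 1*6762 = 90 - 6762 = -6672)
(-59*(O - 108))/Y + p/21171 = -59*(84 - 108)/31999 - 6672/21171 = -59*(-24)*(1/31999) - 6672*1/21171 = 1416*(1/31999) - 2224/7057 = 1416/31999 - 2224/7057 = -61173064/225816943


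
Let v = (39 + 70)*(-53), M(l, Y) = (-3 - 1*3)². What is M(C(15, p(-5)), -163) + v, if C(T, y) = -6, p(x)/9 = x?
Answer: -5741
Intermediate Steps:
p(x) = 9*x
M(l, Y) = 36 (M(l, Y) = (-3 - 3)² = (-6)² = 36)
v = -5777 (v = 109*(-53) = -5777)
M(C(15, p(-5)), -163) + v = 36 - 5777 = -5741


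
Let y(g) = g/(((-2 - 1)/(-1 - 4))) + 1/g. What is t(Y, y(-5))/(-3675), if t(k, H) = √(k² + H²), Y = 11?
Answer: -√43609/55125 ≈ -0.0037883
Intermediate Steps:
y(g) = 1/g + 5*g/3 (y(g) = g/((-3/(-5))) + 1/g = g/((-3*(-⅕))) + 1/g = g/(⅗) + 1/g = g*(5/3) + 1/g = 5*g/3 + 1/g = 1/g + 5*g/3)
t(k, H) = √(H² + k²)
t(Y, y(-5))/(-3675) = √((1/(-5) + (5/3)*(-5))² + 11²)/(-3675) = √((-⅕ - 25/3)² + 121)*(-1/3675) = √((-128/15)² + 121)*(-1/3675) = √(16384/225 + 121)*(-1/3675) = √(43609/225)*(-1/3675) = (√43609/15)*(-1/3675) = -√43609/55125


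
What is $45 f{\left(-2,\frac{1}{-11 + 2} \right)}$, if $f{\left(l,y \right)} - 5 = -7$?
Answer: $-90$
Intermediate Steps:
$f{\left(l,y \right)} = -2$ ($f{\left(l,y \right)} = 5 - 7 = -2$)
$45 f{\left(-2,\frac{1}{-11 + 2} \right)} = 45 \left(-2\right) = -90$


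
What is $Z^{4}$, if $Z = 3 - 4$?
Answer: $1$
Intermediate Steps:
$Z = -1$
$Z^{4} = \left(-1\right)^{4} = 1$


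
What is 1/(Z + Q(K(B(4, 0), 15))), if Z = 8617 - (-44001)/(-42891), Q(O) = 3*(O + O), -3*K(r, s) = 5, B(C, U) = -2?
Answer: 14297/123039612 ≈ 0.00011620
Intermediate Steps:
K(r, s) = -5/3 (K(r, s) = -⅓*5 = -5/3)
Q(O) = 6*O (Q(O) = 3*(2*O) = 6*O)
Z = 123182582/14297 (Z = 8617 - (-44001)*(-1)/42891 = 8617 - 1*14667/14297 = 8617 - 14667/14297 = 123182582/14297 ≈ 8616.0)
1/(Z + Q(K(B(4, 0), 15))) = 1/(123182582/14297 + 6*(-5/3)) = 1/(123182582/14297 - 10) = 1/(123039612/14297) = 14297/123039612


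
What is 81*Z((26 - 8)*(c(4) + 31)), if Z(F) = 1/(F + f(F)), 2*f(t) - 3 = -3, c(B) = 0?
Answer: 9/62 ≈ 0.14516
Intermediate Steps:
f(t) = 0 (f(t) = 3/2 + (1/2)*(-3) = 3/2 - 3/2 = 0)
Z(F) = 1/F (Z(F) = 1/(F + 0) = 1/F)
81*Z((26 - 8)*(c(4) + 31)) = 81/(((26 - 8)*(0 + 31))) = 81/((18*31)) = 81/558 = 81*(1/558) = 9/62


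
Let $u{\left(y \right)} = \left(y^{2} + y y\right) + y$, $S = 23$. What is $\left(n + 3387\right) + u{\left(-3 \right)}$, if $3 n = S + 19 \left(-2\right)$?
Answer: $3397$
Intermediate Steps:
$u{\left(y \right)} = y + 2 y^{2}$ ($u{\left(y \right)} = \left(y^{2} + y^{2}\right) + y = 2 y^{2} + y = y + 2 y^{2}$)
$n = -5$ ($n = \frac{23 + 19 \left(-2\right)}{3} = \frac{23 - 38}{3} = \frac{1}{3} \left(-15\right) = -5$)
$\left(n + 3387\right) + u{\left(-3 \right)} = \left(-5 + 3387\right) - 3 \left(1 + 2 \left(-3\right)\right) = 3382 - 3 \left(1 - 6\right) = 3382 - -15 = 3382 + 15 = 3397$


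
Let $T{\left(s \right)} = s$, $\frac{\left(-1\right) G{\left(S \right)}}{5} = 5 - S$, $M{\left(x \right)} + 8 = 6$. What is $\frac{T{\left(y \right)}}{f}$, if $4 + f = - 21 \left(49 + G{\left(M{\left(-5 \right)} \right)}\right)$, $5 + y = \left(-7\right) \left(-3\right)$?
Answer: $- \frac{8}{149} \approx -0.053691$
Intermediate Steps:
$M{\left(x \right)} = -2$ ($M{\left(x \right)} = -8 + 6 = -2$)
$G{\left(S \right)} = -25 + 5 S$ ($G{\left(S \right)} = - 5 \left(5 - S\right) = -25 + 5 S$)
$y = 16$ ($y = -5 - -21 = -5 + 21 = 16$)
$f = -298$ ($f = -4 - 21 \left(49 + \left(-25 + 5 \left(-2\right)\right)\right) = -4 - 21 \left(49 - 35\right) = -4 - 294 = -298$)
$\frac{T{\left(y \right)}}{f} = \frac{16}{-298} = 16 \left(- \frac{1}{298}\right) = - \frac{8}{149}$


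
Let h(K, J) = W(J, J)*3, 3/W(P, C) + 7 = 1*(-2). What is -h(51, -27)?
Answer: 1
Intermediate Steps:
W(P, C) = -⅓ (W(P, C) = 3/(-7 + 1*(-2)) = 3/(-7 - 2) = 3/(-9) = 3*(-⅑) = -⅓)
h(K, J) = -1 (h(K, J) = -⅓*3 = -1)
-h(51, -27) = -1*(-1) = 1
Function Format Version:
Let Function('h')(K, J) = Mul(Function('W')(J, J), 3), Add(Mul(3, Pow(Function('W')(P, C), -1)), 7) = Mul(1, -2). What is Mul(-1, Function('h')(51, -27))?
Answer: 1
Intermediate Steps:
Function('W')(P, C) = Rational(-1, 3) (Function('W')(P, C) = Mul(3, Pow(Add(-7, Mul(1, -2)), -1)) = Mul(3, Pow(Add(-7, -2), -1)) = Mul(3, Pow(-9, -1)) = Mul(3, Rational(-1, 9)) = Rational(-1, 3))
Function('h')(K, J) = -1 (Function('h')(K, J) = Mul(Rational(-1, 3), 3) = -1)
Mul(-1, Function('h')(51, -27)) = Mul(-1, -1) = 1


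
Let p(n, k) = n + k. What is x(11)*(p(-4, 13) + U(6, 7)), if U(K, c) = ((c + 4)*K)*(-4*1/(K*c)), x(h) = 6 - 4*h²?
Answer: -9082/7 ≈ -1297.4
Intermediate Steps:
p(n, k) = k + n
U(K, c) = -4*(4 + c)/c (U(K, c) = ((4 + c)*K)*(-4/(K*c)) = (K*(4 + c))*(-4/(K*c)) = -4*(4 + c)/c)
x(11)*(p(-4, 13) + U(6, 7)) = (6 - 4*11²)*((13 - 4) + (-4 - 16/7)) = (6 - 4*121)*(9 + (-4 - 16*⅐)) = (6 - 484)*(9 + (-4 - 16/7)) = -478*(9 - 44/7) = -478*19/7 = -9082/7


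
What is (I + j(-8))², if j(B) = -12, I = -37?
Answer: 2401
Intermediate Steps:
(I + j(-8))² = (-37 - 12)² = (-49)² = 2401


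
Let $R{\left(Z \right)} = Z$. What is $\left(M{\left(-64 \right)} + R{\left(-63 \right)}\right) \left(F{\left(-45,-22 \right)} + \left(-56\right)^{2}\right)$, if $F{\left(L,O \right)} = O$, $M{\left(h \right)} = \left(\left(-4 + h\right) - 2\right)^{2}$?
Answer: $15062418$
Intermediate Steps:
$M{\left(h \right)} = \left(-6 + h\right)^{2}$
$\left(M{\left(-64 \right)} + R{\left(-63 \right)}\right) \left(F{\left(-45,-22 \right)} + \left(-56\right)^{2}\right) = \left(\left(-6 - 64\right)^{2} - 63\right) \left(-22 + \left(-56\right)^{2}\right) = \left(\left(-70\right)^{2} - 63\right) \left(-22 + 3136\right) = \left(4900 - 63\right) 3114 = 4837 \cdot 3114 = 15062418$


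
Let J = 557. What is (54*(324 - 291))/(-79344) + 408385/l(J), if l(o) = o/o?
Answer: 1800160981/4408 ≈ 4.0839e+5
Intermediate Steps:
l(o) = 1
(54*(324 - 291))/(-79344) + 408385/l(J) = (54*(324 - 291))/(-79344) + 408385/1 = (54*33)*(-1/79344) + 408385*1 = 1782*(-1/79344) + 408385 = -99/4408 + 408385 = 1800160981/4408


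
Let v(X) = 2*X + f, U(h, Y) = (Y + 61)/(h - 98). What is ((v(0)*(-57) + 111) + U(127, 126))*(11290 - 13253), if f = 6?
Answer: 12783056/29 ≈ 4.4080e+5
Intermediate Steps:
U(h, Y) = (61 + Y)/(-98 + h)
v(X) = 6 + 2*X (v(X) = 2*X + 6 = 6 + 2*X)
((v(0)*(-57) + 111) + U(127, 126))*(11290 - 13253) = (((6 + 2*0)*(-57) + 111) + (61 + 126)/(-98 + 127))*(11290 - 13253) = (((6 + 0)*(-57) + 111) + 187/29)*(-1963) = ((6*(-57) + 111) + (1/29)*187)*(-1963) = ((-342 + 111) + 187/29)*(-1963) = (-231 + 187/29)*(-1963) = -6512/29*(-1963) = 12783056/29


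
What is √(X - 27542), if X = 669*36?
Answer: I*√3458 ≈ 58.805*I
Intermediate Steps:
X = 24084
√(X - 27542) = √(24084 - 27542) = √(-3458) = I*√3458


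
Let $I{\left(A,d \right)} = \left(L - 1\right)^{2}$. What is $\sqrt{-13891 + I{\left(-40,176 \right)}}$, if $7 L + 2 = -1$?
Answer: $\frac{i \sqrt{680559}}{7} \approx 117.85 i$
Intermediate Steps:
$L = - \frac{3}{7}$ ($L = - \frac{2}{7} + \frac{1}{7} \left(-1\right) = - \frac{2}{7} - \frac{1}{7} = - \frac{3}{7} \approx -0.42857$)
$I{\left(A,d \right)} = \frac{100}{49}$ ($I{\left(A,d \right)} = \left(- \frac{3}{7} - 1\right)^{2} = \left(- \frac{10}{7}\right)^{2} = \frac{100}{49}$)
$\sqrt{-13891 + I{\left(-40,176 \right)}} = \sqrt{-13891 + \frac{100}{49}} = \sqrt{- \frac{680559}{49}} = \frac{i \sqrt{680559}}{7}$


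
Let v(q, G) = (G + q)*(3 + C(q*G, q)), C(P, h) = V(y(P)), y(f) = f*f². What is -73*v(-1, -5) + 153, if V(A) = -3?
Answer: 153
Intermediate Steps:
y(f) = f³
C(P, h) = -3
v(q, G) = 0 (v(q, G) = (G + q)*(3 - 3) = (G + q)*0 = 0)
-73*v(-1, -5) + 153 = -73*0 + 153 = 0 + 153 = 153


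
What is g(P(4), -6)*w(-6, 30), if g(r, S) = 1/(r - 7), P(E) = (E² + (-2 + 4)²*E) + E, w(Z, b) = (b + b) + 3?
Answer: 63/29 ≈ 2.1724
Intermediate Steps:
w(Z, b) = 3 + 2*b (w(Z, b) = 2*b + 3 = 3 + 2*b)
P(E) = E² + 5*E (P(E) = (E² + 2²*E) + E = (E² + 4*E) + E = E² + 5*E)
g(r, S) = 1/(-7 + r)
g(P(4), -6)*w(-6, 30) = (3 + 2*30)/(-7 + 4*(5 + 4)) = (3 + 60)/(-7 + 4*9) = 63/(-7 + 36) = 63/29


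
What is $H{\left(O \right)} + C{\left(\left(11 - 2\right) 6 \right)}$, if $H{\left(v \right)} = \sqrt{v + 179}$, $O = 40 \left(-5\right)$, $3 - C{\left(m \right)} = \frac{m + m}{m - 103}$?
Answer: $\frac{255}{49} + i \sqrt{21} \approx 5.2041 + 4.5826 i$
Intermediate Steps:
$C{\left(m \right)} = 3 - \frac{2 m}{-103 + m}$ ($C{\left(m \right)} = 3 - \frac{m + m}{m - 103} = 3 - \frac{2 m}{-103 + m}$)
$O = -200$
$H{\left(v \right)} = \sqrt{179 + v}$
$H{\left(O \right)} + C{\left(\left(11 - 2\right) 6 \right)} = \sqrt{179 - 200} + \frac{-309 + \left(11 - 2\right) 6}{-103 + \left(11 - 2\right) 6} = \sqrt{-21} + \frac{-309 + 9 \cdot 6}{-103 + 9 \cdot 6} = i \sqrt{21} + \frac{-309 + 54}{-103 + 54} = i \sqrt{21} + \frac{1}{-49} \left(-255\right) = i \sqrt{21} - - \frac{255}{49} = i \sqrt{21} + \frac{255}{49} = \frac{255}{49} + i \sqrt{21}$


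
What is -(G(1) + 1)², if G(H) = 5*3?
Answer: -256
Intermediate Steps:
G(H) = 15
-(G(1) + 1)² = -(15 + 1)² = -1*16² = -1*256 = -256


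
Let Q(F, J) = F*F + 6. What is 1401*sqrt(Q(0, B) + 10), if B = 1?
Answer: 5604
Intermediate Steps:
Q(F, J) = 6 + F**2 (Q(F, J) = F**2 + 6 = 6 + F**2)
1401*sqrt(Q(0, B) + 10) = 1401*sqrt((6 + 0**2) + 10) = 1401*sqrt((6 + 0) + 10) = 1401*sqrt(6 + 10) = 1401*sqrt(16) = 1401*4 = 5604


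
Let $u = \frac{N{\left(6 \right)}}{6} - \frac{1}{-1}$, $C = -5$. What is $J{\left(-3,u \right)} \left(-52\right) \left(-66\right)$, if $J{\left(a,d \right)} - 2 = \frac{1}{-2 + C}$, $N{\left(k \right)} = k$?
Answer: $\frac{44616}{7} \approx 6373.7$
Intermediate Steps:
$u = 2$ ($u = \frac{6}{6} - \frac{1}{-1} = 6 \cdot \frac{1}{6} - -1 = 1 + 1 = 2$)
$J{\left(a,d \right)} = \frac{13}{7}$ ($J{\left(a,d \right)} = 2 + \frac{1}{-2 - 5} = 2 + \frac{1}{-7} = 2 - \frac{1}{7} = \frac{13}{7}$)
$J{\left(-3,u \right)} \left(-52\right) \left(-66\right) = \frac{13}{7} \left(-52\right) \left(-66\right) = \left(- \frac{676}{7}\right) \left(-66\right) = \frac{44616}{7}$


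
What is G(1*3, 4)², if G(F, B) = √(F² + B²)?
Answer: 25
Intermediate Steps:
G(F, B) = √(B² + F²)
G(1*3, 4)² = (√(4² + (1*3)²))² = (√(16 + 3²))² = (√(16 + 9))² = (√25)² = 5² = 25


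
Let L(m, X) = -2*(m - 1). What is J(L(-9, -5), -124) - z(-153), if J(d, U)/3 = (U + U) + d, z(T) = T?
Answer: -531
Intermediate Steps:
L(m, X) = 2 - 2*m (L(m, X) = -2*(-1 + m) = 2 - 2*m)
J(d, U) = 3*d + 6*U (J(d, U) = 3*((U + U) + d) = 3*(2*U + d) = 3*(d + 2*U) = 3*d + 6*U)
J(L(-9, -5), -124) - z(-153) = (3*(2 - 2*(-9)) + 6*(-124)) - 1*(-153) = (3*(2 + 18) - 744) + 153 = (3*20 - 744) + 153 = (60 - 744) + 153 = -684 + 153 = -531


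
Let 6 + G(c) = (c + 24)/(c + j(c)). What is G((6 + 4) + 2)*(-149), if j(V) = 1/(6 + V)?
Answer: 97446/217 ≈ 449.06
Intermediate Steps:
G(c) = -6 + (24 + c)/(c + 1/(6 + c)) (G(c) = -6 + (c + 24)/(c + 1/(6 + c)) = -6 + (24 + c)/(c + 1/(6 + c)))
G((6 + 4) + 2)*(-149) = ((-6 - (-24 + 5*((6 + 4) + 2))*(6 + ((6 + 4) + 2)))/(1 + ((6 + 4) + 2)*(6 + ((6 + 4) + 2))))*(-149) = ((-6 - (-24 + 5*(10 + 2))*(6 + (10 + 2)))/(1 + (10 + 2)*(6 + (10 + 2))))*(-149) = ((-6 - (-24 + 5*12)*(6 + 12))/(1 + 12*(6 + 12)))*(-149) = ((-6 - 1*(-24 + 60)*18)/(1 + 12*18))*(-149) = ((-6 - 1*36*18)/(1 + 216))*(-149) = ((-6 - 648)/217)*(-149) = ((1/217)*(-654))*(-149) = -654/217*(-149) = 97446/217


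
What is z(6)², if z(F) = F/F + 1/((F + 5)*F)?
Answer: 4489/4356 ≈ 1.0305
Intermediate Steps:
z(F) = 1 + 1/(F*(5 + F)) (z(F) = 1 + 1/((5 + F)*F) = 1 + 1/(F*(5 + F)))
z(6)² = ((1 + 6² + 5*6)/(6*(5 + 6)))² = ((⅙)*(1 + 36 + 30)/11)² = ((⅙)*(1/11)*67)² = (67/66)² = 4489/4356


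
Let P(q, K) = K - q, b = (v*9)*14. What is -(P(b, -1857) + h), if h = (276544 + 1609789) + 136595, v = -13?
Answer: -2022709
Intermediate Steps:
b = -1638 (b = -13*9*14 = -117*14 = -1638)
h = 2022928 (h = 1886333 + 136595 = 2022928)
-(P(b, -1857) + h) = -((-1857 - 1*(-1638)) + 2022928) = -((-1857 + 1638) + 2022928) = -(-219 + 2022928) = -1*2022709 = -2022709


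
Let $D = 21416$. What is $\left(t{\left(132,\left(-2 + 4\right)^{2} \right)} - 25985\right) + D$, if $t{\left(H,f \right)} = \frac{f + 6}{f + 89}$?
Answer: $- \frac{424907}{93} \approx -4568.9$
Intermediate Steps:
$t{\left(H,f \right)} = \frac{6 + f}{89 + f}$
$\left(t{\left(132,\left(-2 + 4\right)^{2} \right)} - 25985\right) + D = \left(\frac{6 + \left(-2 + 4\right)^{2}}{89 + \left(-2 + 4\right)^{2}} - 25985\right) + 21416 = \left(\frac{6 + 2^{2}}{89 + 2^{2}} - 25985\right) + 21416 = \left(\frac{6 + 4}{89 + 4} - 25985\right) + 21416 = \left(\frac{1}{93} \cdot 10 - 25985\right) + 21416 = \left(\frac{10}{93} - 25985\right) + 21416 = - \frac{2416595}{93} + 21416 = - \frac{424907}{93}$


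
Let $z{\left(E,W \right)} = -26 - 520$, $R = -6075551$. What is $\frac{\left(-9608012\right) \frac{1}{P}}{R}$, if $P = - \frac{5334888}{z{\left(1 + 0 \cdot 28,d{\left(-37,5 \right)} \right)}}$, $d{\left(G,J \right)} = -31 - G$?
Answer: $\frac{16814021}{103885846549} \approx 0.00016185$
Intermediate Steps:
$z{\left(E,W \right)} = -546$ ($z{\left(E,W \right)} = -26 - 520 = -546$)
$P = \frac{68396}{7}$ ($P = - \frac{5334888}{-546} = \left(-5334888\right) \left(- \frac{1}{546}\right) = \frac{68396}{7} \approx 9770.9$)
$\frac{\left(-9608012\right) \frac{1}{P}}{R} = \frac{\left(-9608012\right) \frac{1}{\frac{68396}{7}}}{-6075551} = \left(-9608012\right) \frac{7}{68396} \left(- \frac{1}{6075551}\right) = \left(- \frac{16814021}{17099}\right) \left(- \frac{1}{6075551}\right) = \frac{16814021}{103885846549}$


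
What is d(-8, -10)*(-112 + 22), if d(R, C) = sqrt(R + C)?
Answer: -270*I*sqrt(2) ≈ -381.84*I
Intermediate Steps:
d(R, C) = sqrt(C + R)
d(-8, -10)*(-112 + 22) = sqrt(-10 - 8)*(-112 + 22) = sqrt(-18)*(-90) = (3*I*sqrt(2))*(-90) = -270*I*sqrt(2)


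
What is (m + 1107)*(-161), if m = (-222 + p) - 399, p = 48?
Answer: -85974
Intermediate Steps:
m = -573 (m = (-222 + 48) - 399 = -174 - 399 = -573)
(m + 1107)*(-161) = (-573 + 1107)*(-161) = 534*(-161) = -85974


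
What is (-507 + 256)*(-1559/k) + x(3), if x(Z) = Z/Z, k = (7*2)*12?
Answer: 391477/168 ≈ 2330.2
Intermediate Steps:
k = 168 (k = 14*12 = 168)
x(Z) = 1
(-507 + 256)*(-1559/k) + x(3) = (-507 + 256)*(-1559/168) + 1 = -(-391309)/168 + 1 = -251*(-1559/168) + 1 = 391309/168 + 1 = 391477/168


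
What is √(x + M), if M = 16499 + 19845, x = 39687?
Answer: √76031 ≈ 275.74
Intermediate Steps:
M = 36344
√(x + M) = √(39687 + 36344) = √76031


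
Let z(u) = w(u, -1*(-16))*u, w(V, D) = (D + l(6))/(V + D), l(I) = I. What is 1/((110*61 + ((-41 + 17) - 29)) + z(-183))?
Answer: 167/1115745 ≈ 0.00014968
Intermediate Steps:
w(V, D) = (6 + D)/(D + V) (w(V, D) = (D + 6)/(V + D) = (6 + D)/(D + V))
z(u) = 22*u/(16 + u) (z(u) = ((6 - 1*(-16))/(-1*(-16) + u))*u = ((6 + 16)/(16 + u))*u = (22/(16 + u))*u = 22*u/(16 + u))
1/((110*61 + ((-41 + 17) - 29)) + z(-183)) = 1/((110*61 + ((-41 + 17) - 29)) + 22*(-183)/(16 - 183)) = 1/((6710 + (-24 - 29)) + 22*(-183)/(-167)) = 1/((6710 - 53) + 22*(-183)*(-1/167)) = 1/(6657 + 4026/167) = 1/(1115745/167) = 167/1115745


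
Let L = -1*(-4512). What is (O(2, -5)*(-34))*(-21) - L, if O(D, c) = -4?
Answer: -7368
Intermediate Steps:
L = 4512
(O(2, -5)*(-34))*(-21) - L = -4*(-34)*(-21) - 1*4512 = 136*(-21) - 4512 = -2856 - 4512 = -7368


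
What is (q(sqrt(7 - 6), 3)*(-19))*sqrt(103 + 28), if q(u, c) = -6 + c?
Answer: 57*sqrt(131) ≈ 652.39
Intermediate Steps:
(q(sqrt(7 - 6), 3)*(-19))*sqrt(103 + 28) = ((-6 + 3)*(-19))*sqrt(103 + 28) = (-3*(-19))*sqrt(131) = 57*sqrt(131)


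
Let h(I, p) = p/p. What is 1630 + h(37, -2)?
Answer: 1631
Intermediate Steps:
h(I, p) = 1
1630 + h(37, -2) = 1630 + 1 = 1631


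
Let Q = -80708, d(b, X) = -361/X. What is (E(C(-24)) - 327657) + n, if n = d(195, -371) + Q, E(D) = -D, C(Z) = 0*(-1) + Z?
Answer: -151494150/371 ≈ -4.0834e+5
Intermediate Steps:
C(Z) = Z (C(Z) = 0 + Z = Z)
n = -29942307/371 (n = -361/(-371) - 80708 = -361*(-1/371) - 80708 = 361/371 - 80708 = -29942307/371 ≈ -80707.)
(E(C(-24)) - 327657) + n = (-1*(-24) - 327657) - 29942307/371 = (24 - 327657) - 29942307/371 = -327633 - 29942307/371 = -151494150/371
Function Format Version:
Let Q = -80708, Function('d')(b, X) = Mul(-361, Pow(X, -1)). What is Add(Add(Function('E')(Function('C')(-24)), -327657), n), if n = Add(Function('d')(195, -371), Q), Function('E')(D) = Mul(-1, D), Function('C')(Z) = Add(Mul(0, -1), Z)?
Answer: Rational(-151494150, 371) ≈ -4.0834e+5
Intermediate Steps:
Function('C')(Z) = Z (Function('C')(Z) = Add(0, Z) = Z)
n = Rational(-29942307, 371) (n = Add(Mul(-361, Pow(-371, -1)), -80708) = Add(Mul(-361, Rational(-1, 371)), -80708) = Add(Rational(361, 371), -80708) = Rational(-29942307, 371) ≈ -80707.)
Add(Add(Function('E')(Function('C')(-24)), -327657), n) = Add(Add(Mul(-1, -24), -327657), Rational(-29942307, 371)) = Add(Add(24, -327657), Rational(-29942307, 371)) = Add(-327633, Rational(-29942307, 371)) = Rational(-151494150, 371)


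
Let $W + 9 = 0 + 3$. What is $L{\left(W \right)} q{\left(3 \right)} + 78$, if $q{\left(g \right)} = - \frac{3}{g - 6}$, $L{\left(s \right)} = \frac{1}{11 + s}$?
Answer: $\frac{391}{5} \approx 78.2$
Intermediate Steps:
$W = -6$ ($W = -9 + \left(0 + 3\right) = -9 + 3 = -6$)
$q{\left(g \right)} = - \frac{3}{-6 + g}$
$L{\left(W \right)} q{\left(3 \right)} + 78 = \frac{\left(-3\right) \frac{1}{-6 + 3}}{11 - 6} + 78 = \frac{\left(-3\right) \frac{1}{-3}}{5} + 78 = \frac{\left(-3\right) \left(- \frac{1}{3}\right)}{5} + 78 = \frac{1}{5} \cdot 1 + 78 = \frac{1}{5} + 78 = \frac{391}{5}$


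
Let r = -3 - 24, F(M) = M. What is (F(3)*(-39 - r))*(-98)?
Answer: 3528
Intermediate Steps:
r = -27
(F(3)*(-39 - r))*(-98) = (3*(-39 - 1*(-27)))*(-98) = (3*(-39 + 27))*(-98) = (3*(-12))*(-98) = -36*(-98) = 3528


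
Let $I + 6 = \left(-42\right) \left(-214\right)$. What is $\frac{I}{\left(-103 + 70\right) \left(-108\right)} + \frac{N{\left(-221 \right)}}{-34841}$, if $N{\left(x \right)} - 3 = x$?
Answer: $\frac{17428823}{6898518} \approx 2.5265$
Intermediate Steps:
$N{\left(x \right)} = 3 + x$
$I = 8982$ ($I = -6 - -8988 = -6 + 8988 = 8982$)
$\frac{I}{\left(-103 + 70\right) \left(-108\right)} + \frac{N{\left(-221 \right)}}{-34841} = \frac{8982}{\left(-103 + 70\right) \left(-108\right)} + \frac{3 - 221}{-34841} = \frac{8982}{\left(-33\right) \left(-108\right)} - - \frac{218}{34841} = \frac{8982}{3564} + \frac{218}{34841} = 8982 \cdot \frac{1}{3564} + \frac{218}{34841} = \frac{499}{198} + \frac{218}{34841} = \frac{17428823}{6898518}$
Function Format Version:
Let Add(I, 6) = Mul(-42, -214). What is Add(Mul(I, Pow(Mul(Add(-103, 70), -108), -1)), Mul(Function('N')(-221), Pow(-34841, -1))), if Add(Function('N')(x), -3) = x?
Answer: Rational(17428823, 6898518) ≈ 2.5265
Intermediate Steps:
Function('N')(x) = Add(3, x)
I = 8982 (I = Add(-6, Mul(-42, -214)) = Add(-6, 8988) = 8982)
Add(Mul(I, Pow(Mul(Add(-103, 70), -108), -1)), Mul(Function('N')(-221), Pow(-34841, -1))) = Add(Mul(8982, Pow(Mul(Add(-103, 70), -108), -1)), Mul(Add(3, -221), Pow(-34841, -1))) = Add(Mul(8982, Pow(Mul(-33, -108), -1)), Mul(-218, Rational(-1, 34841))) = Add(Mul(8982, Pow(3564, -1)), Rational(218, 34841)) = Add(Mul(8982, Rational(1, 3564)), Rational(218, 34841)) = Add(Rational(499, 198), Rational(218, 34841)) = Rational(17428823, 6898518)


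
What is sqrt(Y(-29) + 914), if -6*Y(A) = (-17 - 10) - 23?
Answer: sqrt(8301)/3 ≈ 30.370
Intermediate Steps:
Y(A) = 25/3 (Y(A) = -((-17 - 10) - 23)/6 = -(-27 - 23)/6 = -1/6*(-50) = 25/3)
sqrt(Y(-29) + 914) = sqrt(25/3 + 914) = sqrt(2767/3) = sqrt(8301)/3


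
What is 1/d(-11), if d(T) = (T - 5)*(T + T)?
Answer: 1/352 ≈ 0.0028409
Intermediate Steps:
d(T) = 2*T*(-5 + T) (d(T) = (-5 + T)*(2*T) = 2*T*(-5 + T))
1/d(-11) = 1/(2*(-11)*(-5 - 11)) = 1/(2*(-11)*(-16)) = 1/352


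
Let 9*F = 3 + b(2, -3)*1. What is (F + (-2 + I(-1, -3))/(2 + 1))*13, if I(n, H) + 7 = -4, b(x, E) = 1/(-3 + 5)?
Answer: -923/18 ≈ -51.278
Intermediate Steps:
b(x, E) = 1/2
I(n, H) = -11 (I(n, H) = -7 - 4 = -11)
F = 7/18 (F = (3 + (1/2)*1)/9 = (3 + 1/2)/9 = (1/9)*(7/2) = 7/18 ≈ 0.38889)
(F + (-2 + I(-1, -3))/(2 + 1))*13 = (7/18 + (-2 - 11)/(2 + 1))*13 = (7/18 - 13/3)*13 = -71/18*13 = -923/18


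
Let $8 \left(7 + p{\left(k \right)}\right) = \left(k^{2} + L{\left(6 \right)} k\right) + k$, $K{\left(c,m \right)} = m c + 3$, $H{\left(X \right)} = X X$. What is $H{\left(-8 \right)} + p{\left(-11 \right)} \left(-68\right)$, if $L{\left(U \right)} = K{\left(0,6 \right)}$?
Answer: $- \frac{229}{2} \approx -114.5$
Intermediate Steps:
$H{\left(X \right)} = X^{2}$
$K{\left(c,m \right)} = 3 + c m$ ($K{\left(c,m \right)} = c m + 3 = 3 + c m$)
$L{\left(U \right)} = 3$ ($L{\left(U \right)} = 3 + 0 \cdot 6 = 3 + 0 = 3$)
$p{\left(k \right)} = -7 + \frac{k}{2} + \frac{k^{2}}{8}$ ($p{\left(k \right)} = -7 + \frac{\left(k^{2} + 3 k\right) + k}{8} = -7 + \frac{k^{2} + 4 k}{8} = -7 + \left(\frac{k}{2} + \frac{k^{2}}{8}\right) = -7 + \frac{k}{2} + \frac{k^{2}}{8}$)
$H{\left(-8 \right)} + p{\left(-11 \right)} \left(-68\right) = \left(-8\right)^{2} + \left(-7 + \frac{1}{2} \left(-11\right) + \frac{\left(-11\right)^{2}}{8}\right) \left(-68\right) = 64 + \left(-7 - \frac{11}{2} + \frac{1}{8} \cdot 121\right) \left(-68\right) = 64 + \left(-7 - \frac{11}{2} + \frac{121}{8}\right) \left(-68\right) = 64 + \frac{21}{8} \left(-68\right) = 64 - \frac{357}{2} = - \frac{229}{2}$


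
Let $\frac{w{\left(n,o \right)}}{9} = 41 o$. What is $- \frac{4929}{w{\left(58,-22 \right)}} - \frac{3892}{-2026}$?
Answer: $\frac{6930235}{2741178} \approx 2.5282$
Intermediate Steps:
$w{\left(n,o \right)} = 369 o$ ($w{\left(n,o \right)} = 9 \cdot 41 o = 369 o$)
$- \frac{4929}{w{\left(58,-22 \right)}} - \frac{3892}{-2026} = - \frac{4929}{369 \left(-22\right)} - \frac{3892}{-2026} = - \frac{4929}{-8118} - - \frac{1946}{1013} = \left(-4929\right) \left(- \frac{1}{8118}\right) + \frac{1946}{1013} = \frac{1643}{2706} + \frac{1946}{1013} = \frac{6930235}{2741178}$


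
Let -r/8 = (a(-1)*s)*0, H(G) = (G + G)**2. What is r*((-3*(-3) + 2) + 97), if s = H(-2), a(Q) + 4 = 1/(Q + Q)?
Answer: 0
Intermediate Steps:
a(Q) = -4 + 1/(2*Q) (a(Q) = -4 + 1/(Q + Q) = -4 + 1/(2*Q))
H(G) = 4*G**2 (H(G) = (2*G)**2 = 4*G**2)
s = 16 (s = 4*(-2)**2 = 4*4 = 16)
r = 0 (r = -8*(-4 + (1/2)/(-1))*16*0 = -8*(-4 + (1/2)*(-1))*16*0 = -8*(-4 - 1/2)*16*0 = -8*(-9/2*16)*0 = -(-576)*0 = -8*0 = 0)
r*((-3*(-3) + 2) + 97) = 0*((-3*(-3) + 2) + 97) = 0*((9 + 2) + 97) = 0*(11 + 97) = 0*108 = 0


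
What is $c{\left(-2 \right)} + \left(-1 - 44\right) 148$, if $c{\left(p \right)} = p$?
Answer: $-6662$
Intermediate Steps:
$c{\left(-2 \right)} + \left(-1 - 44\right) 148 = -2 + \left(-1 - 44\right) 148 = -2 - 6660 = -6662$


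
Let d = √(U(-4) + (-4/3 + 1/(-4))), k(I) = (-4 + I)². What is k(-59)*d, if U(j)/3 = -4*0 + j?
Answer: 1323*I*√489/2 ≈ 14628.0*I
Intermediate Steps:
U(j) = 3*j (U(j) = 3*(-4*0 + j) = 3*(0 + j) = 3*j)
d = I*√489/6 (d = √(3*(-4) + (-4/3 + 1/(-4))) = √(-12 + (-4*⅓ + 1*(-¼))) = √(-12 + (-4/3 - ¼)) = √(-12 - 19/12) = √(-163/12) = I*√489/6 ≈ 3.6856*I)
k(-59)*d = (-4 - 59)²*(I*√489/6) = (-63)²*(I*√489/6) = 3969*(I*√489/6) = 1323*I*√489/2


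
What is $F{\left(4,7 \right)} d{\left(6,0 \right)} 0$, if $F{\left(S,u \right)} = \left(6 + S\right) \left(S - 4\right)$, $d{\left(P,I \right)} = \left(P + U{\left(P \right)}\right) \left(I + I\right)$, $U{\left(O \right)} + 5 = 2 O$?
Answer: $0$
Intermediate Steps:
$U{\left(O \right)} = -5 + 2 O$
$d{\left(P,I \right)} = 2 I \left(-5 + 3 P\right)$ ($d{\left(P,I \right)} = \left(P + \left(-5 + 2 P\right)\right) \left(I + I\right) = \left(-5 + 3 P\right) 2 I = 2 I \left(-5 + 3 P\right)$)
$F{\left(S,u \right)} = \left(-4 + S\right) \left(6 + S\right)$ ($F{\left(S,u \right)} = \left(6 + S\right) \left(-4 + S\right) = \left(-4 + S\right) \left(6 + S\right)$)
$F{\left(4,7 \right)} d{\left(6,0 \right)} 0 = \left(-24 + 4^{2} + 2 \cdot 4\right) 2 \cdot 0 \left(-5 + 3 \cdot 6\right) 0 = \left(-24 + 16 + 8\right) 2 \cdot 0 \left(-5 + 18\right) 0 = 0 \cdot 2 \cdot 0 \cdot 13 \cdot 0 = 0 \cdot 0 \cdot 0 = 0 \cdot 0 = 0$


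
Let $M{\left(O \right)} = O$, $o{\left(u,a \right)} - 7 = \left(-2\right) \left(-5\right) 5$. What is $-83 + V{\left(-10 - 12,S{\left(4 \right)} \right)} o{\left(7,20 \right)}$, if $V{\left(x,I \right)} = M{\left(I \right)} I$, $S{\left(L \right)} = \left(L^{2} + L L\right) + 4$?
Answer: $73789$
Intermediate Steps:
$S{\left(L \right)} = 4 + 2 L^{2}$ ($S{\left(L \right)} = \left(L^{2} + L^{2}\right) + 4 = 2 L^{2} + 4 = 4 + 2 L^{2}$)
$o{\left(u,a \right)} = 57$ ($o{\left(u,a \right)} = 7 + \left(-2\right) \left(-5\right) 5 = 7 + 10 \cdot 5 = 7 + 50 = 57$)
$V{\left(x,I \right)} = I^{2}$ ($V{\left(x,I \right)} = I I = I^{2}$)
$-83 + V{\left(-10 - 12,S{\left(4 \right)} \right)} o{\left(7,20 \right)} = -83 + \left(4 + 2 \cdot 4^{2}\right)^{2} \cdot 57 = -83 + \left(4 + 2 \cdot 16\right)^{2} \cdot 57 = -83 + \left(4 + 32\right)^{2} \cdot 57 = -83 + 36^{2} \cdot 57 = -83 + 1296 \cdot 57 = -83 + 73872 = 73789$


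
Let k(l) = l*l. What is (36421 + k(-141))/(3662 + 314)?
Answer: 28151/1988 ≈ 14.160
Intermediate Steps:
k(l) = l²
(36421 + k(-141))/(3662 + 314) = (36421 + (-141)²)/(3662 + 314) = (36421 + 19881)/3976 = 56302*(1/3976) = 28151/1988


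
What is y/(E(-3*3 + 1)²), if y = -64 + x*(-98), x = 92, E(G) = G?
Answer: -1135/8 ≈ -141.88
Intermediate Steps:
y = -9080 (y = -64 + 92*(-98) = -64 - 9016 = -9080)
y/(E(-3*3 + 1)²) = -9080/(-3*3 + 1)² = -9080/(-9 + 1)² = -9080/((-8)²) = -9080/64 = -9080*1/64 = -1135/8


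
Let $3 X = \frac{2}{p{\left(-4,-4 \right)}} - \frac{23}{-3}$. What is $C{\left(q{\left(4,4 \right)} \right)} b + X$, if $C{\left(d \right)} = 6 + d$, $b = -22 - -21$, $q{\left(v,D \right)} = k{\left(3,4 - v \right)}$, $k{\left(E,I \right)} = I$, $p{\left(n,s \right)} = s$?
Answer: $- \frac{65}{18} \approx -3.6111$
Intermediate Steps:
$q{\left(v,D \right)} = 4 - v$
$X = \frac{43}{18}$ ($X = \frac{\frac{2}{-4} - \frac{23}{-3}}{3} = \frac{2 \left(- \frac{1}{4}\right) - - \frac{23}{3}}{3} = \frac{- \frac{1}{2} + \frac{23}{3}}{3} = \frac{1}{3} \cdot \frac{43}{6} = \frac{43}{18} \approx 2.3889$)
$b = -1$ ($b = -22 + 21 = -1$)
$C{\left(q{\left(4,4 \right)} \right)} b + X = \left(6 + \left(4 - 4\right)\right) \left(-1\right) + \frac{43}{18} = \left(6 + 0\right) \left(-1\right) + \frac{43}{18} = 6 \left(-1\right) + \frac{43}{18} = -6 + \frac{43}{18} = - \frac{65}{18}$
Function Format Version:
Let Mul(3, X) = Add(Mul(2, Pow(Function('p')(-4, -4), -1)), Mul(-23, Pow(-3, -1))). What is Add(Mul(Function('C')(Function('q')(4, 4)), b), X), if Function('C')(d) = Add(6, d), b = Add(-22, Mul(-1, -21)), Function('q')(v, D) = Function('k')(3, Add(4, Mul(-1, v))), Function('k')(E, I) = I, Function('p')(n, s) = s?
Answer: Rational(-65, 18) ≈ -3.6111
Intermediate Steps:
Function('q')(v, D) = Add(4, Mul(-1, v))
X = Rational(43, 18) (X = Mul(Rational(1, 3), Add(Mul(2, Pow(-4, -1)), Mul(-23, Pow(-3, -1)))) = Mul(Rational(1, 3), Add(Mul(2, Rational(-1, 4)), Mul(-23, Rational(-1, 3)))) = Mul(Rational(1, 3), Add(Rational(-1, 2), Rational(23, 3))) = Mul(Rational(1, 3), Rational(43, 6)) = Rational(43, 18) ≈ 2.3889)
b = -1 (b = Add(-22, 21) = -1)
Add(Mul(Function('C')(Function('q')(4, 4)), b), X) = Add(Mul(Add(6, Add(4, Mul(-1, 4))), -1), Rational(43, 18)) = Add(Mul(Add(6, Add(4, -4)), -1), Rational(43, 18)) = Add(Mul(Add(6, 0), -1), Rational(43, 18)) = Add(Mul(6, -1), Rational(43, 18)) = Add(-6, Rational(43, 18)) = Rational(-65, 18)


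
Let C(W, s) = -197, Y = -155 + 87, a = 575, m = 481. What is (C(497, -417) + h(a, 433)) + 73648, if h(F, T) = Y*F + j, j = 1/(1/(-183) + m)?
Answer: 3023643905/88022 ≈ 34351.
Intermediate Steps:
j = 183/88022 (j = 1/(1/(-183) + 481) = 1/(-1/183 + 481) = 1/(88022/183) = 183/88022 ≈ 0.0020790)
Y = -68
h(F, T) = 183/88022 - 68*F (h(F, T) = -68*F + 183/88022 = 183/88022 - 68*F)
(C(497, -417) + h(a, 433)) + 73648 = (-197 + (183/88022 - 68*575)) + 73648 = (-197 + (183/88022 - 39100)) + 73648 = (-197 - 3441660017/88022) + 73648 = -3459000351/88022 + 73648 = 3023643905/88022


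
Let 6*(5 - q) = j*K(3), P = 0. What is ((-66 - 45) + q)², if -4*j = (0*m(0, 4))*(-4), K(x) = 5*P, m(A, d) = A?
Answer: 11236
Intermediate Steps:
K(x) = 0 (K(x) = 5*0 = 0)
j = 0 (j = -0*0*(-4)/4 = -0*(-4) = -¼*0 = 0)
q = 5 (q = 5 - 0*0 = 5 - ⅙*0 = 5 + 0 = 5)
((-66 - 45) + q)² = ((-66 - 45) + 5)² = (-111 + 5)² = (-106)² = 11236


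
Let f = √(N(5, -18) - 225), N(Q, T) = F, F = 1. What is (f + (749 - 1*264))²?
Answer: 235001 + 3880*I*√14 ≈ 2.35e+5 + 14518.0*I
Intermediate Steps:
N(Q, T) = 1
f = 4*I*√14 (f = √(1 - 225) = √(-224) = 4*I*√14 ≈ 14.967*I)
(f + (749 - 1*264))² = (4*I*√14 + (749 - 1*264))² = (4*I*√14 + (749 - 264))² = (4*I*√14 + 485)² = (485 + 4*I*√14)²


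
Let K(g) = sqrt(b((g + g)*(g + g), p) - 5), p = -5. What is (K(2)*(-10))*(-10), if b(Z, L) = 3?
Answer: 100*I*sqrt(2) ≈ 141.42*I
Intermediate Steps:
K(g) = I*sqrt(2) (K(g) = sqrt(3 - 5) = sqrt(-2) = I*sqrt(2))
(K(2)*(-10))*(-10) = ((I*sqrt(2))*(-10))*(-10) = -10*I*sqrt(2)*(-10) = 100*I*sqrt(2)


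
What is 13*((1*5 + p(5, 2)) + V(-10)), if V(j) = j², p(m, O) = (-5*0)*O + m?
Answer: 1430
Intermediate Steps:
p(m, O) = m (p(m, O) = 0*O + m = 0 + m = m)
13*((1*5 + p(5, 2)) + V(-10)) = 13*((1*5 + 5) + (-10)²) = 13*((5 + 5) + 100) = 13*(10 + 100) = 13*110 = 1430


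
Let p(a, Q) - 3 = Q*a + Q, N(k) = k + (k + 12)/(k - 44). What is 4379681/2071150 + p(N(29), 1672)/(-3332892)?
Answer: 21753861152483/10354378898700 ≈ 2.1009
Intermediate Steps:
N(k) = k + (12 + k)/(-44 + k)
p(a, Q) = 3 + Q + Q*a (p(a, Q) = 3 + (Q*a + Q) = 3 + (Q + Q*a) = 3 + Q + Q*a)
4379681/2071150 + p(N(29), 1672)/(-3332892) = 4379681/2071150 + (3 + 1672 + 1672*((12 + 29² - 43*29)/(-44 + 29)))/(-3332892) = 4379681*(1/2071150) + (3 + 1672 + 1672*((12 + 841 - 1247)/(-15)))*(-1/3332892) = 4379681/2071150 + (3 + 1672 + 1672*(-1/15*(-394)))*(-1/3332892) = 4379681/2071150 + (3 + 1672 + 1672*(394/15))*(-1/3332892) = 4379681/2071150 + (3 + 1672 + 658768/15)*(-1/3332892) = 4379681/2071150 + (683893/15)*(-1/3332892) = 4379681/2071150 - 683893/49993380 = 21753861152483/10354378898700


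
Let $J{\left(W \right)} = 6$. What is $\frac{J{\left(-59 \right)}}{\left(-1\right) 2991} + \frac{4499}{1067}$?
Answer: $\frac{407579}{96709} \approx 4.2145$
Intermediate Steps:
$\frac{J{\left(-59 \right)}}{\left(-1\right) 2991} + \frac{4499}{1067} = \frac{6}{\left(-1\right) 2991} + \frac{4499}{1067} = \frac{6}{-2991} + 4499 \cdot \frac{1}{1067} = 6 \left(- \frac{1}{2991}\right) + \frac{409}{97} = - \frac{2}{997} + \frac{409}{97} = \frac{407579}{96709}$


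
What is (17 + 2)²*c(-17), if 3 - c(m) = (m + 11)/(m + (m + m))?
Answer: 17689/17 ≈ 1040.5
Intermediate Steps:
c(m) = 3 - (11 + m)/(3*m) (c(m) = 3 - (m + 11)/(m + (m + m)) = 3 - (11 + m)/(m + 2*m) = 3 - (11 + m)/(3*m))
(17 + 2)²*c(-17) = (17 + 2)²*((⅓)*(-11 + 8*(-17))/(-17)) = 19²*((⅓)*(-1/17)*(-11 - 136)) = 361*((⅓)*(-1/17)*(-147)) = 361*(49/17) = 17689/17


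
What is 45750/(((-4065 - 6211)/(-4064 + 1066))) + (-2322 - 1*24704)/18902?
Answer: 324036530978/24279619 ≈ 13346.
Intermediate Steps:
45750/(((-4065 - 6211)/(-4064 + 1066))) + (-2322 - 1*24704)/18902 = 45750/((-10276/(-2998))) + (-2322 - 24704)*(1/18902) = 45750/((-10276*(-1/2998))) - 27026*1/18902 = 45750/(5138/1499) - 13513/9451 = 45750*(1499/5138) - 13513/9451 = 34289625/2569 - 13513/9451 = 324036530978/24279619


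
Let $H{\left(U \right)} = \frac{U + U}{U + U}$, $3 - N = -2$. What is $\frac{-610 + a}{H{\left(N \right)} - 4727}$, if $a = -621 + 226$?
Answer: $\frac{1005}{4726} \approx 0.21265$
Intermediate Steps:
$N = 5$ ($N = 3 - -2 = 3 + 2 = 5$)
$a = -395$
$H{\left(U \right)} = 1$ ($H{\left(U \right)} = \frac{2 U}{2 U} = 2 U \frac{1}{2 U} = 1$)
$\frac{-610 + a}{H{\left(N \right)} - 4727} = \frac{-610 - 395}{1 - 4727} = - \frac{1005}{-4726} = \left(-1005\right) \left(- \frac{1}{4726}\right) = \frac{1005}{4726}$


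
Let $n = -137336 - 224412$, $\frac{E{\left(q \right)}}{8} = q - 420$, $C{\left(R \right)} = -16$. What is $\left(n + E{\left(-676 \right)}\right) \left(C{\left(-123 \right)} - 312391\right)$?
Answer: $115751792012$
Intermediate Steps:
$E{\left(q \right)} = -3360 + 8 q$ ($E{\left(q \right)} = 8 \left(q - 420\right) = 8 \left(-420 + q\right) = -3360 + 8 q$)
$n = -361748$ ($n = -137336 - 224412 = -361748$)
$\left(n + E{\left(-676 \right)}\right) \left(C{\left(-123 \right)} - 312391\right) = \left(-361748 + \left(-3360 + 8 \left(-676\right)\right)\right) \left(-16 - 312391\right) = \left(-361748 - 8768\right) \left(-312407\right) = \left(-370516\right) \left(-312407\right) = 115751792012$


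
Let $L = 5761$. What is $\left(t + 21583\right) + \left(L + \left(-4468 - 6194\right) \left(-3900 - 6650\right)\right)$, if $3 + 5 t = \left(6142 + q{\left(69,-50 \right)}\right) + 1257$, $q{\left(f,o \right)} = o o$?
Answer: $\frac{562567116}{5} \approx 1.1251 \cdot 10^{8}$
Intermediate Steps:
$q{\left(f,o \right)} = o^{2}$
$t = \frac{9896}{5}$ ($t = - \frac{3}{5} + \frac{\left(6142 + \left(-50\right)^{2}\right) + 1257}{5} = - \frac{3}{5} + \frac{\left(6142 + 2500\right) + 1257}{5} = - \frac{3}{5} + \frac{8642 + 1257}{5} = - \frac{3}{5} + \frac{1}{5} \cdot 9899 = - \frac{3}{5} + \frac{9899}{5} = \frac{9896}{5} \approx 1979.2$)
$\left(t + 21583\right) + \left(L + \left(-4468 - 6194\right) \left(-3900 - 6650\right)\right) = \left(\frac{9896}{5} + 21583\right) + \left(5761 + \left(-4468 - 6194\right) \left(-3900 - 6650\right)\right) = \frac{117811}{5} + \left(5761 - -112484100\right) = \frac{117811}{5} + \left(5761 + 112484100\right) = \frac{117811}{5} + 112489861 = \frac{562567116}{5}$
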